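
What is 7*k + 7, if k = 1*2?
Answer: 21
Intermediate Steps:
k = 2
7*k + 7 = 7*2 + 7 = 14 + 7 = 21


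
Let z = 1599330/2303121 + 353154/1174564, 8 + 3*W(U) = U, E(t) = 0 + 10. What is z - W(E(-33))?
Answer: 444214913129/1352581507122 ≈ 0.32842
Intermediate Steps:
E(t) = 10
W(U) = -8/3 + U/3
z = 448645305959/450860502374 (z = 1599330*(1/2303121) + 353154*(1/1174564) = 533110/767707 + 176577/587282 = 448645305959/450860502374 ≈ 0.99509)
z - W(E(-33)) = 448645305959/450860502374 - (-8/3 + (⅓)*10) = 448645305959/450860502374 - (-8/3 + 10/3) = 448645305959/450860502374 - 1*⅔ = 448645305959/450860502374 - ⅔ = 444214913129/1352581507122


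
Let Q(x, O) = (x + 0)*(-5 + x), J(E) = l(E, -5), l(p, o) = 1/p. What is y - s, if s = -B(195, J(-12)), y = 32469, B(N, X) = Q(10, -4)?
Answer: 32519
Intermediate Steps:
J(E) = 1/E
Q(x, O) = x*(-5 + x)
B(N, X) = 50 (B(N, X) = 10*(-5 + 10) = 10*5 = 50)
s = -50 (s = -1*50 = -50)
y - s = 32469 - 1*(-50) = 32469 + 50 = 32519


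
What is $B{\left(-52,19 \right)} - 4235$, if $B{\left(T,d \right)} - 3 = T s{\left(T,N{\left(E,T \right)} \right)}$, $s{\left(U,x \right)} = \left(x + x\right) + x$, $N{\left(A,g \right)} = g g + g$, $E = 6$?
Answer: $-417944$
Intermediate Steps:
$N{\left(A,g \right)} = g + g^{2}$ ($N{\left(A,g \right)} = g^{2} + g = g + g^{2}$)
$s{\left(U,x \right)} = 3 x$ ($s{\left(U,x \right)} = 2 x + x = 3 x$)
$B{\left(T,d \right)} = 3 + 3 T^{2} \left(1 + T\right)$ ($B{\left(T,d \right)} = 3 + T 3 T \left(1 + T\right) = 3 + 3 T^{2} \left(1 + T\right)$)
$B{\left(-52,19 \right)} - 4235 = \left(3 + 3 \left(-52\right)^{2} \left(1 - 52\right)\right) - 4235 = \left(3 + 3 \cdot 2704 \left(-51\right)\right) - 4235 = \left(3 - 413712\right) - 4235 = -413709 - 4235 = -417944$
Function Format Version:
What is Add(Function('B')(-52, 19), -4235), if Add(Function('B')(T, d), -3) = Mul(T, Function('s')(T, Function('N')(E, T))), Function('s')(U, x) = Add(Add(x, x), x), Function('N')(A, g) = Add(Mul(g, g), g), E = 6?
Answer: -417944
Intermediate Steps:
Function('N')(A, g) = Add(g, Pow(g, 2)) (Function('N')(A, g) = Add(Pow(g, 2), g) = Add(g, Pow(g, 2)))
Function('s')(U, x) = Mul(3, x) (Function('s')(U, x) = Add(Mul(2, x), x) = Mul(3, x))
Function('B')(T, d) = Add(3, Mul(3, Pow(T, 2), Add(1, T))) (Function('B')(T, d) = Add(3, Mul(T, Mul(3, Mul(T, Add(1, T))))) = Add(3, Mul(T, Mul(3, T, Add(1, T)))) = Add(3, Mul(3, Pow(T, 2), Add(1, T))))
Add(Function('B')(-52, 19), -4235) = Add(Add(3, Mul(3, Pow(-52, 2), Add(1, -52))), -4235) = Add(Add(3, Mul(3, 2704, -51)), -4235) = Add(Add(3, -413712), -4235) = Add(-413709, -4235) = -417944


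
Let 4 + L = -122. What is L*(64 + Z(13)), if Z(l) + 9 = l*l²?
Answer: -283752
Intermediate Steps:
L = -126 (L = -4 - 122 = -126)
Z(l) = -9 + l³ (Z(l) = -9 + l*l² = -9 + l³)
L*(64 + Z(13)) = -126*(64 + (-9 + 13³)) = -126*(64 + (-9 + 2197)) = -126*(64 + 2188) = -126*2252 = -283752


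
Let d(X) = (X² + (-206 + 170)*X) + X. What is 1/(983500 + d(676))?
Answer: 1/1416816 ≈ 7.0581e-7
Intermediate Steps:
d(X) = X² - 35*X (d(X) = (X² - 36*X) + X = X² - 35*X)
1/(983500 + d(676)) = 1/(983500 + 676*(-35 + 676)) = 1/(983500 + 676*641) = 1/(983500 + 433316) = 1/1416816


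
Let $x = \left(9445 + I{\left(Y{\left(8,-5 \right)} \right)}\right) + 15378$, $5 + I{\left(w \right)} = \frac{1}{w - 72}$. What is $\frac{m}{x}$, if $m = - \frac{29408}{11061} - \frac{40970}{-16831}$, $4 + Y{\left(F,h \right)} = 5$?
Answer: $- \frac{2967578338}{328041806454207} \approx -9.0463 \cdot 10^{-6}$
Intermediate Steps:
$Y{\left(F,h \right)} = 1$ ($Y{\left(F,h \right)} = -4 + 5 = 1$)
$I{\left(w \right)} = -5 + \frac{1}{-72 + w}$ ($I{\left(w \right)} = -5 + \frac{1}{w - 72} = -5 + \frac{1}{-72 + w}$)
$x = \frac{1762077}{71}$ ($x = \left(9445 + \frac{361 - 5}{-72 + 1}\right) + 15378 = \left(9445 + \frac{361 - 5}{-71}\right) + 15378 = \left(9445 - \frac{356}{71}\right) + 15378 = \frac{670239}{71} + 15378 = \frac{1762077}{71} \approx 24818.0$)
$m = - \frac{41796878}{186167691}$ ($m = \left(-29408\right) \frac{1}{11061} - - \frac{40970}{16831} = - \frac{29408}{11061} + \frac{40970}{16831} = - \frac{41796878}{186167691} \approx -0.22451$)
$\frac{m}{x} = - \frac{41796878}{186167691 \cdot \frac{1762077}{71}} = \left(- \frac{41796878}{186167691}\right) \frac{71}{1762077} = - \frac{2967578338}{328041806454207}$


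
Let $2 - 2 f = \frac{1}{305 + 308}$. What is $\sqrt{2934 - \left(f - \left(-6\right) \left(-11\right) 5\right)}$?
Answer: $\frac{\sqrt{4904538214}}{1226} \approx 57.123$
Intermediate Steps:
$f = \frac{1225}{1226}$ ($f = 1 - \frac{1}{2 \left(305 + 308\right)} = 1 - \frac{1}{2 \cdot 613} = 1 - \frac{1}{1226} = \frac{1225}{1226} \approx 0.99918$)
$\sqrt{2934 - \left(f - \left(-6\right) \left(-11\right) 5\right)} = \sqrt{2934 - \left(\frac{1225}{1226} - \left(-6\right) \left(-11\right) 5\right)} = \sqrt{2934 + \left(66 \cdot 5 - \frac{1225}{1226}\right)} = \sqrt{2934 + \left(330 - \frac{1225}{1226}\right)} = \sqrt{2934 + \frac{403355}{1226}} = \sqrt{\frac{4000439}{1226}} = \frac{\sqrt{4904538214}}{1226}$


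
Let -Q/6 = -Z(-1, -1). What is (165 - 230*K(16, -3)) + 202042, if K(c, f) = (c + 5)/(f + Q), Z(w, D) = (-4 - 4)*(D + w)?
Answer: 6266807/31 ≈ 2.0216e+5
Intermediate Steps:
Z(w, D) = -8*D - 8*w (Z(w, D) = -8*(D + w) = -8*D - 8*w)
Q = 96 (Q = -(-6)*(-8*(-1) - 8*(-1)) = -(-6)*(8 + 8) = -(-6)*16 = -6*(-16) = 96)
K(c, f) = (5 + c)/(96 + f) (K(c, f) = (c + 5)/(f + 96) = (5 + c)/(96 + f))
(165 - 230*K(16, -3)) + 202042 = (165 - 230*(5 + 16)/(96 - 3)) + 202042 = (165 - 230*21/93) + 202042 = (165 - 230*7/31) + 202042 = (165 - 1610/31) + 202042 = 3505/31 + 202042 = 6266807/31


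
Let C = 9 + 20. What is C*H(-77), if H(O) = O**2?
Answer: 171941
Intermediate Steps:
C = 29
C*H(-77) = 29*(-77)**2 = 29*5929 = 171941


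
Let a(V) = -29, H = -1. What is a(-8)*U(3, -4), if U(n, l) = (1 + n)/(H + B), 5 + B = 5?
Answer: 116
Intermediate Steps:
B = 0 (B = -5 + 5 = 0)
U(n, l) = -1 - n (U(n, l) = (1 + n)/(-1 + 0) = (1 + n)/(-1) = (1 + n)*(-1) = -1 - n)
a(-8)*U(3, -4) = -29*(-1 - 1*3) = -29*(-1 - 3) = -29*(-4) = 116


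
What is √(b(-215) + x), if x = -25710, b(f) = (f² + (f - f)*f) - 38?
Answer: √20477 ≈ 143.10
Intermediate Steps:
b(f) = -38 + f² (b(f) = (f² + 0*f) - 38 = (f² + 0) - 38 = f² - 38 = -38 + f²)
√(b(-215) + x) = √((-38 + (-215)²) - 25710) = √((-38 + 46225) - 25710) = √(46187 - 25710) = √20477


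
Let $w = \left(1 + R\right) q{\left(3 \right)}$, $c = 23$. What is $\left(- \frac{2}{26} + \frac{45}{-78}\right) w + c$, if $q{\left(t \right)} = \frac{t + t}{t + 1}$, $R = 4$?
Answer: $\frac{941}{52} \approx 18.096$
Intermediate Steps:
$q{\left(t \right)} = \frac{2 t}{1 + t}$
$w = \frac{15}{2}$ ($w = \left(1 + 4\right) 2 \cdot 3 \frac{1}{1 + 3} = 5 \cdot 2 \cdot 3 \cdot \frac{1}{4} = 5 \cdot \frac{3}{2} = \frac{15}{2} \approx 7.5$)
$\left(- \frac{2}{26} + \frac{45}{-78}\right) w + c = \left(- \frac{2}{26} + \frac{45}{-78}\right) \frac{15}{2} + 23 = \left(\left(-2\right) \frac{1}{26} + 45 \left(- \frac{1}{78}\right)\right) \frac{15}{2} + 23 = \left(- \frac{1}{13} - \frac{15}{26}\right) \frac{15}{2} + 23 = \left(- \frac{17}{26}\right) \frac{15}{2} + 23 = - \frac{255}{52} + 23 = \frac{941}{52}$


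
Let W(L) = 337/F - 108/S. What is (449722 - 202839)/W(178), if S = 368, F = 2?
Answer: 22713236/15475 ≈ 1467.7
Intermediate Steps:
W(L) = 15475/92 (W(L) = 337/2 - 108/368 = 337*(1/2) - 108*1/368 = 337/2 - 27/92 = 15475/92)
(449722 - 202839)/W(178) = (449722 - 202839)/(15475/92) = 246883*(92/15475) = 22713236/15475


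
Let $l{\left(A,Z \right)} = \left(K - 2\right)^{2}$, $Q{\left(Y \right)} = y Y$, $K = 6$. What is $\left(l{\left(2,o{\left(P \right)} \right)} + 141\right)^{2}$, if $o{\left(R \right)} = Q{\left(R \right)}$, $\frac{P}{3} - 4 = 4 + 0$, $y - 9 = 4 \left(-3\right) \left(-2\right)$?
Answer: $24649$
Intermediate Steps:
$y = 33$ ($y = 9 + 4 \left(-3\right) \left(-2\right) = 9 - -24 = 9 + 24 = 33$)
$Q{\left(Y \right)} = 33 Y$
$P = 24$ ($P = 12 + 3 \left(4 + 0\right) = 12 + 3 \cdot 4 = 12 + 12 = 24$)
$o{\left(R \right)} = 33 R$
$l{\left(A,Z \right)} = 16$ ($l{\left(A,Z \right)} = \left(6 - 2\right)^{2} = 4^{2} = 16$)
$\left(l{\left(2,o{\left(P \right)} \right)} + 141\right)^{2} = \left(16 + 141\right)^{2} = 157^{2} = 24649$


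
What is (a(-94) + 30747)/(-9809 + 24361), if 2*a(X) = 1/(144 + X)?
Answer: 3074701/1455200 ≈ 2.1129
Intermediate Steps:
a(X) = 1/(2*(144 + X))
(a(-94) + 30747)/(-9809 + 24361) = (1/(2*(144 - 94)) + 30747)/(-9809 + 24361) = ((½)/50 + 30747)/14552 = ((½)*(1/50) + 30747)*(1/14552) = (1/100 + 30747)*(1/14552) = (3074701/100)*(1/14552) = 3074701/1455200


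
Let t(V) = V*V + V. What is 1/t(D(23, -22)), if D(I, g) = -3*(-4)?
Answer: 1/156 ≈ 0.0064103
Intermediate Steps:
D(I, g) = 12
t(V) = V + V² (t(V) = V² + V = V + V²)
1/t(D(23, -22)) = 1/(12*(1 + 12)) = 1/(12*13) = 1/156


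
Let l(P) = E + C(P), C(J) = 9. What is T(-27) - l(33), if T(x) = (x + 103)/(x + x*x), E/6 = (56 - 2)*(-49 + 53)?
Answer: -458017/351 ≈ -1304.9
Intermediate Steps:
E = 1296 (E = 6*((56 - 2)*(-49 + 53)) = 6*(54*4) = 6*216 = 1296)
l(P) = 1305 (l(P) = 1296 + 9 = 1305)
T(x) = (103 + x)/(x + x²)
T(-27) - l(33) = (103 - 27)/((-27)*(1 - 27)) - 1*1305 = -1/27*76/(-26) - 1305 = -1/27*(-1/26)*76 - 1305 = 38/351 - 1305 = -458017/351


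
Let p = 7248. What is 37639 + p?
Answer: 44887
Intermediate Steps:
37639 + p = 37639 + 7248 = 44887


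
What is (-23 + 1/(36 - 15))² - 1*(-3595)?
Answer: 1817719/441 ≈ 4121.8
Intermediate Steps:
(-23 + 1/(36 - 15))² - 1*(-3595) = (-23 + 1/21)² + 3595 = (-482/21)² + 3595 = 232324/441 + 3595 = 1817719/441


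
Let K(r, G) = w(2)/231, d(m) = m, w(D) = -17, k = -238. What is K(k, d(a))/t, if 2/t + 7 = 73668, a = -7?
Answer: -178891/66 ≈ -2710.5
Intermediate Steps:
K(r, G) = -17/231
t = 2/73661 (t = 2/(-7 + 73668) = 2/73661 ≈ 2.7151e-5)
K(k, d(a))/t = -17/(231*2/73661) = -17/231*73661/2 = -178891/66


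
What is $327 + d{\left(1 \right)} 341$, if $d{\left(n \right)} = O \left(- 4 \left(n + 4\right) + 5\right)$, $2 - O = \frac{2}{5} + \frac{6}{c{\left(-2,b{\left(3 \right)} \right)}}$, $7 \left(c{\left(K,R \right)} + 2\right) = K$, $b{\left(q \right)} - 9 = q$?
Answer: $- \frac{170271}{8} \approx -21284.0$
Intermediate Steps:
$b{\left(q \right)} = 9 + q$
$c{\left(K,R \right)} = -2 + \frac{K}{7}$
$O = \frac{169}{40}$ ($O = 2 - \left(\frac{2}{5} + \frac{6}{-2 + \frac{1}{7} \left(-2\right)}\right) = 2 - \left(2 \cdot \frac{1}{5} + \frac{6}{-2 - \frac{2}{7}}\right) = 2 - \left(\frac{2}{5} + \frac{6}{- \frac{16}{7}}\right) = 2 - \left(\frac{2}{5} + 6 \left(- \frac{7}{16}\right)\right) = 2 - \left(\frac{2}{5} - \frac{21}{8}\right) = 2 - - \frac{89}{40} = 2 + \frac{89}{40} = \frac{169}{40} \approx 4.225$)
$d{\left(n \right)} = - \frac{1859}{40} - \frac{169 n}{10}$ ($d{\left(n \right)} = \frac{169 \left(- 4 \left(n + 4\right) + 5\right)}{40} = \frac{169 \left(- 4 \left(4 + n\right) + 5\right)}{40} = \frac{169 \left(\left(-16 - 4 n\right) + 5\right)}{40} = \frac{169 \left(-11 - 4 n\right)}{40} = - \frac{1859}{40} - \frac{169 n}{10}$)
$327 + d{\left(1 \right)} 341 = 327 + \left(- \frac{1859}{40} - \frac{169}{10}\right) 341 = 327 - \frac{172887}{8} = - \frac{170271}{8}$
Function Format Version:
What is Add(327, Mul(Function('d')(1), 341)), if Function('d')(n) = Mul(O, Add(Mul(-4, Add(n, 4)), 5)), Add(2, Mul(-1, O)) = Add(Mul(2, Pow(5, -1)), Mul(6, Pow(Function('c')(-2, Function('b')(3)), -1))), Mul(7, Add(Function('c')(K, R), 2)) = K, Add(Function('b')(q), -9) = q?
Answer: Rational(-170271, 8) ≈ -21284.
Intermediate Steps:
Function('b')(q) = Add(9, q)
Function('c')(K, R) = Add(-2, Mul(Rational(1, 7), K))
O = Rational(169, 40) (O = Add(2, Mul(-1, Add(Mul(2, Pow(5, -1)), Mul(6, Pow(Add(-2, Mul(Rational(1, 7), -2)), -1))))) = Add(2, Mul(-1, Add(Mul(2, Rational(1, 5)), Mul(6, Pow(Add(-2, Rational(-2, 7)), -1))))) = Add(2, Mul(-1, Add(Rational(2, 5), Mul(6, Pow(Rational(-16, 7), -1))))) = Add(2, Mul(-1, Add(Rational(2, 5), Mul(6, Rational(-7, 16))))) = Add(2, Mul(-1, Add(Rational(2, 5), Rational(-21, 8)))) = Add(2, Mul(-1, Rational(-89, 40))) = Add(2, Rational(89, 40)) = Rational(169, 40) ≈ 4.2250)
Function('d')(n) = Add(Rational(-1859, 40), Mul(Rational(-169, 10), n)) (Function('d')(n) = Mul(Rational(169, 40), Add(Mul(-4, Add(n, 4)), 5)) = Mul(Rational(169, 40), Add(Mul(-4, Add(4, n)), 5)) = Mul(Rational(169, 40), Add(Add(-16, Mul(-4, n)), 5)) = Mul(Rational(169, 40), Add(-11, Mul(-4, n))) = Add(Rational(-1859, 40), Mul(Rational(-169, 10), n)))
Add(327, Mul(Function('d')(1), 341)) = Add(327, Mul(Add(Rational(-1859, 40), Mul(Rational(-169, 10), 1)), 341)) = Add(327, Mul(Add(Rational(-1859, 40), Rational(-169, 10)), 341)) = Add(327, Mul(Rational(-507, 8), 341)) = Add(327, Rational(-172887, 8)) = Rational(-170271, 8)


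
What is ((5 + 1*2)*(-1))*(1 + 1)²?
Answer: -28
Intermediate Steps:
((5 + 1*2)*(-1))*(1 + 1)² = ((5 + 2)*(-1))*2² = (7*(-1))*4 = -7*4 = -28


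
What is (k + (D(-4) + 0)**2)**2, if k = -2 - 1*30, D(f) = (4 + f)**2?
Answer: 1024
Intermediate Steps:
k = -32 (k = -2 - 30 = -32)
(k + (D(-4) + 0)**2)**2 = (-32 + ((4 - 4)**2 + 0)**2)**2 = (-32 + (0**2 + 0)**2)**2 = (-32 + (0 + 0)**2)**2 = (-32 + 0**2)**2 = (-32 + 0)**2 = (-32)**2 = 1024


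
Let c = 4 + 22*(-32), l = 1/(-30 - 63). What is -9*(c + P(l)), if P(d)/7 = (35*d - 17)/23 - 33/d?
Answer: -133330575/713 ≈ -1.8700e+5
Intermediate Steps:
l = -1/93 (l = 1/(-93) = -1/93 ≈ -0.010753)
P(d) = -119/23 - 231/d + 245*d/23 (P(d) = 7*((35*d - 17)/23 - 33/d) = 7*((-17 + 35*d)*(1/23) - 33/d) = 7*((-17/23 + 35*d/23) - 33/d) = 7*(-17/23 - 33/d + 35*d/23) = -119/23 - 231/d + 245*d/23)
c = -700 (c = 4 - 704 = -700)
-9*(c + P(l)) = -9*(-700 + (-119/23 - 231/(-1/93) + (245/23)*(-1/93))) = -9*(-700 + (-119/23 - 231*(-93) - 245/2139)) = -9*(-700 + (-119/23 + 21483 - 245/2139)) = -9*(-700 + 45940825/2139) = -9*44443525/2139 = -133330575/713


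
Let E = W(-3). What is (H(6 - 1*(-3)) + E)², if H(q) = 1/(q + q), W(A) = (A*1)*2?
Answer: 11449/324 ≈ 35.336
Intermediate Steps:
W(A) = 2*A (W(A) = A*2 = 2*A)
E = -6 (E = 2*(-3) = -6)
H(q) = 1/(2*q)
(H(6 - 1*(-3)) + E)² = (1/(2*(6 - 1*(-3))) - 6)² = (1/(2*(6 + 3)) - 6)² = ((½)/9 - 6)² = ((½)*(⅑) - 6)² = (1/18 - 6)² = (-107/18)² = 11449/324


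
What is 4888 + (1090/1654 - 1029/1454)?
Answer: 5877556151/1202458 ≈ 4888.0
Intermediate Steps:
4888 + (1090/1654 - 1029/1454) = 4888 + (1090*(1/1654) - 1029*1/1454) = 4888 + (545/827 - 1029/1454) = 4888 - 58553/1202458 = 5877556151/1202458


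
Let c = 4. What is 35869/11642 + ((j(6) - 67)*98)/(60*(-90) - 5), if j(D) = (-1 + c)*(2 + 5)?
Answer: 10711047/2735870 ≈ 3.9150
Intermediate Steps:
j(D) = 21 (j(D) = (-1 + 4)*(2 + 5) = 3*7 = 21)
35869/11642 + ((j(6) - 67)*98)/(60*(-90) - 5) = 35869/11642 + ((21 - 67)*98)/(60*(-90) - 5) = 35869*(1/11642) + (-46*98)/(-5400 - 5) = 35869/11642 - 4508/(-5405) = 35869/11642 - 4508*(-1/5405) = 35869/11642 + 196/235 = 10711047/2735870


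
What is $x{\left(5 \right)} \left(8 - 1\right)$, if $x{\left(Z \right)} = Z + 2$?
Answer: $49$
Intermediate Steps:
$x{\left(Z \right)} = 2 + Z$
$x{\left(5 \right)} \left(8 - 1\right) = \left(2 + 5\right) \left(8 - 1\right) = 7 \cdot 7 = 49$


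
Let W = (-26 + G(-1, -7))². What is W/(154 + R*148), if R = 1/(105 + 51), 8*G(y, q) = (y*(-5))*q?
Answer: 2302911/386752 ≈ 5.9545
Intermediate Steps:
G(y, q) = -5*q*y/8 (G(y, q) = ((y*(-5))*q)/8 = ((-5*y)*q)/8 = (-5*q*y)/8 = -5*q*y/8)
R = 1/156 ≈ 0.0064103
W = 59049/64 (W = (-26 - 5/8*(-7)*(-1))² = (-26 - 35/8)² = (-243/8)² = 59049/64 ≈ 922.64)
W/(154 + R*148) = 59049/(64*(154 + (1/156)*148)) = 59049/(64*(154 + 37/39)) = 59049/(64*(6043/39)) = (59049/64)*(39/6043) = 2302911/386752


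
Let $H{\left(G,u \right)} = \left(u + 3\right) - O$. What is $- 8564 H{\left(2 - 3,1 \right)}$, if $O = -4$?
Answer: $-68512$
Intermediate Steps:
$H{\left(G,u \right)} = 7 + u$ ($H{\left(G,u \right)} = \left(u + 3\right) - -4 = \left(3 + u\right) + 4 = 7 + u$)
$- 8564 H{\left(2 - 3,1 \right)} = - 8564 \left(7 + 1\right) = \left(-8564\right) 8 = -68512$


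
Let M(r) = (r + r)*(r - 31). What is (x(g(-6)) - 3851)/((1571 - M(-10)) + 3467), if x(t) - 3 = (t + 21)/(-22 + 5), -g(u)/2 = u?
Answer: -65449/71706 ≈ -0.91274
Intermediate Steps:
M(r) = 2*r*(-31 + r) (M(r) = (2*r)*(-31 + r) = 2*r*(-31 + r))
g(u) = -2*u
x(t) = 30/17 - t/17 (x(t) = 3 + (t + 21)/(-22 + 5) = 3 + (21 + t)/(-17) = 3 + (21 + t)*(-1/17) = 3 + (-21/17 - t/17) = 30/17 - t/17)
(x(g(-6)) - 3851)/((1571 - M(-10)) + 3467) = ((30/17 - (-2)*(-6)/17) - 3851)/((1571 - 2*(-10)*(-31 - 10)) + 3467) = ((30/17 - 1/17*12) - 3851)/((1571 - 2*(-10)*(-41)) + 3467) = ((30/17 - 12/17) - 3851)/((1571 - 1*820) + 3467) = (18/17 - 3851)/((1571 - 820) + 3467) = -65449/(17*(751 + 3467)) = -65449/17/4218 = -65449/17*1/4218 = -65449/71706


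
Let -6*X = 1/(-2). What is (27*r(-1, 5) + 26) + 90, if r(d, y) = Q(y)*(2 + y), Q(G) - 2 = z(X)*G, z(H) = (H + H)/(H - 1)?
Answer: 3544/11 ≈ 322.18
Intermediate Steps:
X = 1/12 (X = -1/6/(-2) = -1/6*(-1/2) = 1/12 ≈ 0.083333)
z(H) = 2*H/(-1 + H) (z(H) = (2*H)/(-1 + H) = 2*H/(-1 + H))
Q(G) = 2 - 2*G/11 (Q(G) = 2 + (2*(1/12)/(-1 + 1/12))*G = 2 + (2*(1/12)/(-11/12))*G = 2 + (2*(1/12)*(-12/11))*G = 2 - 2*G/11)
r(d, y) = (2 + y)*(2 - 2*y/11) (r(d, y) = (2 - 2*y/11)*(2 + y) = (2 + y)*(2 - 2*y/11))
(27*r(-1, 5) + 26) + 90 = (27*(2*(2 + 5)*(11 - 1*5)/11) + 26) + 90 = (27*((2/11)*7*(11 - 5)) + 26) + 90 = (27*((2/11)*7*6) + 26) + 90 = (27*(84/11) + 26) + 90 = (2268/11 + 26) + 90 = 2554/11 + 90 = 3544/11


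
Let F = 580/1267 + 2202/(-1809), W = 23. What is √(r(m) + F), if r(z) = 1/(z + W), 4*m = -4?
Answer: I*√22413002434130/5602674 ≈ 0.845*I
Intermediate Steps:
m = -1 (m = (¼)*(-4) = -1)
F = -580238/764001 (F = 580*(1/1267) + 2202*(-1/1809) = 580/1267 - 734/603 = -580238/764001 ≈ -0.75947)
r(z) = 1/(23 + z) (r(z) = 1/(z + 23) = 1/(23 + z))
√(r(m) + F) = √(1/(23 - 1) - 580238/764001) = √(1/22 - 580238/764001) = √(-12001235/16808022) = I*√22413002434130/5602674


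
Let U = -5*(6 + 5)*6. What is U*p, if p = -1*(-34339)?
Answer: -11331870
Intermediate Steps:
p = 34339
U = -330 (U = -5*11*6 = -55*6 = -330)
U*p = -330*34339 = -11331870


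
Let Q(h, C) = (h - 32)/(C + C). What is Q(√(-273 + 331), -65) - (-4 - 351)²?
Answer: -8191609/65 - √58/130 ≈ -1.2602e+5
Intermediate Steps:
Q(h, C) = (-32 + h)/(2*C) (Q(h, C) = (-32 + h)/((2*C)) = (-32 + h)*(1/(2*C)) = (-32 + h)/(2*C))
Q(√(-273 + 331), -65) - (-4 - 351)² = (½)*(-32 + √(-273 + 331))/(-65) - (-4 - 351)² = (½)*(-1/65)*(-32 + √58) - 1*(-355)² = (16/65 - √58/130) - 1*126025 = (16/65 - √58/130) - 126025 = -8191609/65 - √58/130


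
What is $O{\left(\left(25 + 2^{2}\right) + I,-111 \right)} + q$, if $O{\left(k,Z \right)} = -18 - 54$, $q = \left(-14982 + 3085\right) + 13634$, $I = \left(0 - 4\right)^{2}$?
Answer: $1665$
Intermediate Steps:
$I = 16$ ($I = \left(-4\right)^{2} = 16$)
$q = 1737$ ($q = -11897 + 13634 = 1737$)
$O{\left(k,Z \right)} = -72$ ($O{\left(k,Z \right)} = -18 - 54 = -72$)
$O{\left(\left(25 + 2^{2}\right) + I,-111 \right)} + q = -72 + 1737 = 1665$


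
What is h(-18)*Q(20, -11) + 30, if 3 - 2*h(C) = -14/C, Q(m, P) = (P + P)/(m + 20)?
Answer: 529/18 ≈ 29.389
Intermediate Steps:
Q(m, P) = 2*P/(20 + m) (Q(m, P) = (2*P)/(20 + m) = 2*P/(20 + m))
h(C) = 3/2 + 7/C (h(C) = 3/2 - (-7)/C = 3/2 + 7/C)
h(-18)*Q(20, -11) + 30 = (3/2 + 7/(-18))*(2*(-11)/(20 + 20)) + 30 = (3/2 + 7*(-1/18))*(2*(-11)/40) + 30 = (3/2 - 7/18)*(2*(-11)*(1/40)) + 30 = (10/9)*(-11/20) + 30 = -11/18 + 30 = 529/18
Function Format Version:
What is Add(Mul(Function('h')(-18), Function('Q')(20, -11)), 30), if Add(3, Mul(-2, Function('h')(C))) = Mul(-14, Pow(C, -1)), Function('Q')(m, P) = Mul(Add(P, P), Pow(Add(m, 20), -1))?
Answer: Rational(529, 18) ≈ 29.389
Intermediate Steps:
Function('Q')(m, P) = Mul(2, P, Pow(Add(20, m), -1)) (Function('Q')(m, P) = Mul(Mul(2, P), Pow(Add(20, m), -1)) = Mul(2, P, Pow(Add(20, m), -1)))
Function('h')(C) = Add(Rational(3, 2), Mul(7, Pow(C, -1))) (Function('h')(C) = Add(Rational(3, 2), Mul(Rational(-1, 2), Mul(-14, Pow(C, -1)))) = Add(Rational(3, 2), Mul(7, Pow(C, -1))))
Add(Mul(Function('h')(-18), Function('Q')(20, -11)), 30) = Add(Mul(Add(Rational(3, 2), Mul(7, Pow(-18, -1))), Mul(2, -11, Pow(Add(20, 20), -1))), 30) = Add(Mul(Add(Rational(3, 2), Mul(7, Rational(-1, 18))), Mul(2, -11, Pow(40, -1))), 30) = Add(Mul(Add(Rational(3, 2), Rational(-7, 18)), Mul(2, -11, Rational(1, 40))), 30) = Add(Mul(Rational(10, 9), Rational(-11, 20)), 30) = Add(Rational(-11, 18), 30) = Rational(529, 18)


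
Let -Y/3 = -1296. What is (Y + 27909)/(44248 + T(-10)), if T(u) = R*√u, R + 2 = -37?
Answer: 703476828/978950357 + 1240083*I*√10/1957900714 ≈ 0.7186 + 0.0020029*I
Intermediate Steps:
R = -39 (R = -2 - 37 = -39)
Y = 3888 (Y = -3*(-1296) = 3888)
T(u) = -39*√u
(Y + 27909)/(44248 + T(-10)) = (3888 + 27909)/(44248 - 39*I*√10) = 31797/(44248 - 39*I*√10)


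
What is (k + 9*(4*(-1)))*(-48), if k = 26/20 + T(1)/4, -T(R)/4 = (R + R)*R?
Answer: 8808/5 ≈ 1761.6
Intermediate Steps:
T(R) = -8*R² (T(R) = -4*(R + R)*R = -4*2*R*R = -8*R²)
k = -7/10 (k = 26/20 - 8*1²/4 = 26*(1/20) - 8*1*(¼) = 13/10 - 8*¼ = 13/10 - 2 = -7/10 ≈ -0.70000)
(k + 9*(4*(-1)))*(-48) = (-7/10 + 9*(4*(-1)))*(-48) = (-7/10 + 9*(-4))*(-48) = (-7/10 - 36)*(-48) = -367/10*(-48) = 8808/5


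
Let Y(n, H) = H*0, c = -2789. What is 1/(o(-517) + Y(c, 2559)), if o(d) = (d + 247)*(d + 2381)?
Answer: -1/503280 ≈ -1.9870e-6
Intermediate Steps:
Y(n, H) = 0
o(d) = (247 + d)*(2381 + d)
1/(o(-517) + Y(c, 2559)) = 1/((588107 + (-517)² + 2628*(-517)) + 0) = 1/((588107 + 267289 - 1358676) + 0) = 1/(-503280 + 0) = 1/(-503280) = -1/503280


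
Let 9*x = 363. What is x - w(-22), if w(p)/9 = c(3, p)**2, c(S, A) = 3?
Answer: -122/3 ≈ -40.667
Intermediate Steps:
x = 121/3 (x = (1/9)*363 = 121/3 ≈ 40.333)
w(p) = 81 (w(p) = 9*3**2 = 9*9 = 81)
x - w(-22) = 121/3 - 1*81 = 121/3 - 81 = -122/3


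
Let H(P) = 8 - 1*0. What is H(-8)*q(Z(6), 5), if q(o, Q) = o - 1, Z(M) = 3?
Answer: 16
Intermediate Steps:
H(P) = 8 (H(P) = 8 + 0 = 8)
q(o, Q) = -1 + o
H(-8)*q(Z(6), 5) = 8*(-1 + 3) = 8*2 = 16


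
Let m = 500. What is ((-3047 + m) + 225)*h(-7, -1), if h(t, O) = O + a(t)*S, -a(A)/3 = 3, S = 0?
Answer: 2322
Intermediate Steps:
a(A) = -9 (a(A) = -3*3 = -9)
h(t, O) = O (h(t, O) = O - 9*0 = O + 0 = O)
((-3047 + m) + 225)*h(-7, -1) = ((-3047 + 500) + 225)*(-1) = (-2547 + 225)*(-1) = -2322*(-1) = 2322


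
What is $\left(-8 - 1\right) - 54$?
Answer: $-63$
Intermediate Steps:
$\left(-8 - 1\right) - 54 = -9 - 54 = -63$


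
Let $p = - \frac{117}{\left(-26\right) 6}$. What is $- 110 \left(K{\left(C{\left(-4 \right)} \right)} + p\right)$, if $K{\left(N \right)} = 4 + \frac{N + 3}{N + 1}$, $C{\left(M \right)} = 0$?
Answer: $- \frac{1705}{2} \approx -852.5$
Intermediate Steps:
$K{\left(N \right)} = 4 + \frac{3 + N}{1 + N}$
$p = \frac{3}{4}$ ($p = - \frac{117}{-156} = \left(-117\right) \left(- \frac{1}{156}\right) = \frac{3}{4} \approx 0.75$)
$- 110 \left(K{\left(C{\left(-4 \right)} \right)} + p\right) = - 110 \left(\frac{7 + 5 \cdot 0}{1 + 0} + \frac{3}{4}\right) = - 110 \left(\frac{7 + 0}{1} + \frac{3}{4}\right) = - 110 \left(1 \cdot 7 + \frac{3}{4}\right) = - 110 \left(7 + \frac{3}{4}\right) = \left(-110\right) \frac{31}{4} = - \frac{1705}{2}$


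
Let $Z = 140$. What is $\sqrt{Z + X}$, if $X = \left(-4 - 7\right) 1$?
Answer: $\sqrt{129} \approx 11.358$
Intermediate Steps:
$X = -11$ ($X = \left(-11\right) 1 = -11$)
$\sqrt{Z + X} = \sqrt{140 - 11} = \sqrt{129}$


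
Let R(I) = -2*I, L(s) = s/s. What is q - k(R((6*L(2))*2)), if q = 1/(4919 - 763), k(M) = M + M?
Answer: 199489/4156 ≈ 48.000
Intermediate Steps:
L(s) = 1
k(M) = 2*M
q = 1/4156 ≈ 0.00024062
q - k(R((6*L(2))*2)) = 1/4156 - 2*(-2*6*1*2) = 1/4156 - 2*(-12*2) = 1/4156 - 2*(-2*12) = 1/4156 - 2*(-24) = 1/4156 - 1*(-48) = 1/4156 + 48 = 199489/4156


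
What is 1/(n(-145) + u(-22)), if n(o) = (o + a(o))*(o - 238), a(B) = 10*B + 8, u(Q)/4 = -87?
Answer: 1/607473 ≈ 1.6462e-6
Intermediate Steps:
u(Q) = -348 (u(Q) = 4*(-87) = -348)
a(B) = 8 + 10*B
n(o) = (-238 + o)*(8 + 11*o) (n(o) = (o + (8 + 10*o))*(o - 238) = (8 + 11*o)*(-238 + o) = (-238 + o)*(8 + 11*o))
1/(n(-145) + u(-22)) = 1/((-1904 - 2610*(-145) + 11*(-145)²) - 348) = 1/((-1904 + 378450 + 11*21025) - 348) = 1/((-1904 + 378450 + 231275) - 348) = 1/(607821 - 348) = 1/607473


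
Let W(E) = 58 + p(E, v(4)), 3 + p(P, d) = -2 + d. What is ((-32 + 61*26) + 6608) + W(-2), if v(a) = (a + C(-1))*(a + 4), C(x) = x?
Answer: 8239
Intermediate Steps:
v(a) = (-1 + a)*(4 + a) (v(a) = (a - 1)*(a + 4) = (-1 + a)*(4 + a))
p(P, d) = -5 + d (p(P, d) = -3 + (-2 + d) = -5 + d)
W(E) = 77 (W(E) = 58 + (-5 + (-4 + 4**2 + 3*4)) = 58 + (-5 + (-4 + 16 + 12)) = 58 + (-5 + 24) = 58 + 19 = 77)
((-32 + 61*26) + 6608) + W(-2) = ((-32 + 61*26) + 6608) + 77 = ((-32 + 1586) + 6608) + 77 = (1554 + 6608) + 77 = 8162 + 77 = 8239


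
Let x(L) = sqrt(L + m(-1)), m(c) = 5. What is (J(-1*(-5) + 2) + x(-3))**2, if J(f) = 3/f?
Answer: 107/49 + 6*sqrt(2)/7 ≈ 3.3959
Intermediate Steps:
x(L) = sqrt(5 + L) (x(L) = sqrt(L + 5) = sqrt(5 + L))
(J(-1*(-5) + 2) + x(-3))**2 = (3/(-1*(-5) + 2) + sqrt(5 - 3))**2 = (3/(5 + 2) + sqrt(2))**2 = (3/7 + sqrt(2))**2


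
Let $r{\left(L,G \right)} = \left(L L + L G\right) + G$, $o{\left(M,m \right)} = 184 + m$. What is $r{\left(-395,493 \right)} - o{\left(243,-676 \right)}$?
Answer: $-37725$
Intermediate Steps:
$r{\left(L,G \right)} = G + L^{2} + G L$ ($r{\left(L,G \right)} = \left(L^{2} + G L\right) + G = G + L^{2} + G L$)
$r{\left(-395,493 \right)} - o{\left(243,-676 \right)} = \left(493 + \left(-395\right)^{2} + 493 \left(-395\right)\right) - \left(184 - 676\right) = \left(493 + 156025 - 194735\right) - -492 = -38217 + 492 = -37725$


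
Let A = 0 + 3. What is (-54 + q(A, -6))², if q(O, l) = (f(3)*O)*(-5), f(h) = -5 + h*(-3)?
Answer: 24336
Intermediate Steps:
f(h) = -5 - 3*h
A = 3
q(O, l) = 70*O (q(O, l) = ((-5 - 3*3)*O)*(-5) = ((-5 - 9)*O)*(-5) = -14*O*(-5) = 70*O)
(-54 + q(A, -6))² = (-54 + 70*3)² = (-54 + 210)² = 156² = 24336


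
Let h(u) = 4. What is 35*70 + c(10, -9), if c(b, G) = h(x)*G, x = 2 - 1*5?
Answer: 2414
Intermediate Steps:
x = -3 (x = 2 - 5 = -3)
c(b, G) = 4*G
35*70 + c(10, -9) = 35*70 + 4*(-9) = 2450 - 36 = 2414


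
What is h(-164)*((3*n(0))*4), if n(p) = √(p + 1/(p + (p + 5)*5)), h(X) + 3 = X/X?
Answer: -24/5 ≈ -4.8000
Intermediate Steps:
h(X) = -2 (h(X) = -3 + X/X = -3 + 1 = -2)
n(p) = √(p + 1/(25 + 6*p)) (n(p) = √(p + 1/(p + (5 + p)*5)) = √(p + 1/(p + (25 + 5*p))) = √(p + 1/(25 + 6*p)))
h(-164)*((3*n(0))*4) = -2*3*√((1 + 0*(25 + 6*0))/(25 + 6*0))*4 = -2*3*√((1 + 0*(25 + 0))/(25 + 0))*4 = -2*3*√((1 + 0*25)/25)*4 = -2*3*√((1 + 0)/25)*4 = -2*3*√((1/25)*1)*4 = -2*3*√(1/25)*4 = -2*3*(⅕)*4 = -6*4/5 = -2*12/5 = -24/5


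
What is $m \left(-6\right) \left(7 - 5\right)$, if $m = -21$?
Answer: $252$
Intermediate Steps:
$m \left(-6\right) \left(7 - 5\right) = \left(-21\right) \left(-6\right) \left(7 - 5\right) = 126 \cdot 2 = 252$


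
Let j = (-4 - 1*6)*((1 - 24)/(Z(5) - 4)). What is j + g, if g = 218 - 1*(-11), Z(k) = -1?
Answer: 183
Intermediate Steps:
g = 229 (g = 218 + 11 = 229)
j = -46 (j = (-4 - 1*6)*((1 - 24)/(-1 - 4)) = (-4 - 6)*(-23/(-5)) = -(-230)*(-1)/5 = -10*23/5 = -46)
j + g = -46 + 229 = 183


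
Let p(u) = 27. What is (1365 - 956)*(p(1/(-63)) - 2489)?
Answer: -1006958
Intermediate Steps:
(1365 - 956)*(p(1/(-63)) - 2489) = (1365 - 956)*(27 - 2489) = 409*(-2462) = -1006958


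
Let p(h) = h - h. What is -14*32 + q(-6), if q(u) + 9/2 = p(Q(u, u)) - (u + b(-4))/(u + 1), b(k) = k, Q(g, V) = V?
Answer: -909/2 ≈ -454.50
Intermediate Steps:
p(h) = 0
q(u) = -9/2 - (-4 + u)/(1 + u) (q(u) = -9/2 + (0 - (u - 4)/(u + 1)) = -9/2 + (0 - (-4 + u)/(1 + u)) = -9/2 - (-4 + u)/(1 + u))
-14*32 + q(-6) = -14*32 + (-1 - 11*(-6))/(2*(1 - 6)) = -448 + (½)*(-1 + 66)/(-5) = -448 + (½)*(-⅕)*65 = -448 - 13/2 = -909/2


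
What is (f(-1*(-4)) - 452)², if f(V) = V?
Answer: 200704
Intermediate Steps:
(f(-1*(-4)) - 452)² = (-1*(-4) - 452)² = (4 - 452)² = (-448)² = 200704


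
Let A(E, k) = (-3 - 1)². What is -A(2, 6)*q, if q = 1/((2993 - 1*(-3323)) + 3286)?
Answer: -8/4801 ≈ -0.0016663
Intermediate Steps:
q = 1/9602 (q = 1/((2993 + 3323) + 3286) = 1/(6316 + 3286) = 1/9602 ≈ 0.00010414)
A(E, k) = 16 (A(E, k) = (-4)² = 16)
-A(2, 6)*q = -16/9602 = -1*8/4801 = -8/4801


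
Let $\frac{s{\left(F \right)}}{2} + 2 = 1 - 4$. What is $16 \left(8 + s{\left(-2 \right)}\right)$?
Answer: $-32$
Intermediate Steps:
$s{\left(F \right)} = -10$ ($s{\left(F \right)} = -4 + 2 \left(1 - 4\right) = -4 + 2 \left(-3\right) = -4 - 6 = -10$)
$16 \left(8 + s{\left(-2 \right)}\right) = 16 \left(8 - 10\right) = 16 \left(-2\right) = -32$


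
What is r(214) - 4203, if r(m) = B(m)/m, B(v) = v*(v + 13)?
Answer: -3976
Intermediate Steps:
B(v) = v*(13 + v)
r(m) = 13 + m (r(m) = (m*(13 + m))/m = 13 + m)
r(214) - 4203 = (13 + 214) - 4203 = 227 - 4203 = -3976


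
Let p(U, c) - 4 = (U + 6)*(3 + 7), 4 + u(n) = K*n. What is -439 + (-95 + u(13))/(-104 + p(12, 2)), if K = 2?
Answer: -35193/80 ≈ -439.91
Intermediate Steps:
u(n) = -4 + 2*n
p(U, c) = 64 + 10*U (p(U, c) = 4 + (U + 6)*(3 + 7) = 4 + (6 + U)*10 = 4 + (60 + 10*U) = 64 + 10*U)
-439 + (-95 + u(13))/(-104 + p(12, 2)) = -439 + (-95 + (-4 + 2*13))/(-104 + (64 + 10*12)) = -439 + (-95 + (-4 + 26))/(-104 + (64 + 120)) = -439 + (-95 + 22)/(-104 + 184) = -439 - 73/80 = -35193/80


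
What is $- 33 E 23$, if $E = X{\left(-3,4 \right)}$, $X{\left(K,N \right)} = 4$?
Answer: $-3036$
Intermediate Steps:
$E = 4$
$- 33 E 23 = \left(-33\right) 4 \cdot 23 = \left(-132\right) 23 = -3036$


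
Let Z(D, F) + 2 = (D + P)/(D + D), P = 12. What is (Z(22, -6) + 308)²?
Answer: 45549001/484 ≈ 94110.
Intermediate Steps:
Z(D, F) = -2 + (12 + D)/(2*D) (Z(D, F) = -2 + (D + 12)/(D + D) = -2 + (12 + D)/((2*D)) = -2 + (12 + D)*(1/(2*D)) = -2 + (12 + D)/(2*D))
(Z(22, -6) + 308)² = ((-3/2 + 6/22) + 308)² = ((-3/2 + 6*(1/22)) + 308)² = ((-3/2 + 3/11) + 308)² = (-27/22 + 308)² = (6749/22)² = 45549001/484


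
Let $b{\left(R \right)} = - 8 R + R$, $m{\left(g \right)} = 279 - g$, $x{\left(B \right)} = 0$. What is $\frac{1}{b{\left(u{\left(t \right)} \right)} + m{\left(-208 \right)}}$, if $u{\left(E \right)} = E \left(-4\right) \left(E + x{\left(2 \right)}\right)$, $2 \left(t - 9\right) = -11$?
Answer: $\frac{1}{830} \approx 0.0012048$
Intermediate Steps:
$t = \frac{7}{2}$ ($t = 9 + \frac{1}{2} \left(-11\right) = 9 - \frac{11}{2} = \frac{7}{2} \approx 3.5$)
$u{\left(E \right)} = - 4 E^{2}$ ($u{\left(E \right)} = E \left(-4\right) \left(E + 0\right) = - 4 E E = - 4 E^{2}$)
$b{\left(R \right)} = - 7 R$
$\frac{1}{b{\left(u{\left(t \right)} \right)} + m{\left(-208 \right)}} = \frac{1}{- 7 \left(- 4 \left(\frac{7}{2}\right)^{2}\right) + \left(279 - -208\right)} = \frac{1}{- 7 \left(\left(-4\right) \frac{49}{4}\right) + \left(279 + 208\right)} = \frac{1}{\left(-7\right) \left(-49\right) + 487} = \frac{1}{343 + 487} = \frac{1}{830}$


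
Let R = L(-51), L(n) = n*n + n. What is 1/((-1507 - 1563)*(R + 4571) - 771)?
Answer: -1/21862241 ≈ -4.5741e-8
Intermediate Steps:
L(n) = n + n² (L(n) = n² + n = n + n²)
R = 2550 (R = -51*(1 - 51) = -51*(-50) = 2550)
1/((-1507 - 1563)*(R + 4571) - 771) = 1/((-1507 - 1563)*(2550 + 4571) - 771) = 1/(-3070*7121 - 771) = 1/(-21861470 - 771) = 1/(-21862241) = -1/21862241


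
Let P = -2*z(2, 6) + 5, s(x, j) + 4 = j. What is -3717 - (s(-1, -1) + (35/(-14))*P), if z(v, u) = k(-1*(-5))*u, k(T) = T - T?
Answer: -7399/2 ≈ -3699.5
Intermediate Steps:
k(T) = 0
s(x, j) = -4 + j
z(v, u) = 0 (z(v, u) = 0*u = 0)
P = 5 (P = -2*0 + 5 = 0 + 5 = 5)
-3717 - (s(-1, -1) + (35/(-14))*P) = -3717 - ((-4 - 1) + (35/(-14))*5) = -3717 - (-5 + (35*(-1/14))*5) = -3717 - (-5 - 5/2*5) = -3717 - (-5 - 25/2) = -3717 - 1*(-35/2) = -3717 + 35/2 = -7399/2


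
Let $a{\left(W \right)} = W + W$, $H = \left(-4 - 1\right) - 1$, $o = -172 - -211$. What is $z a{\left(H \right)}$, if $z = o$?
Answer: $-468$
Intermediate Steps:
$o = 39$ ($o = -172 + 211 = 39$)
$z = 39$
$H = -6$ ($H = -5 - 1 = -6$)
$a{\left(W \right)} = 2 W$
$z a{\left(H \right)} = 39 \cdot 2 \left(-6\right) = 39 \left(-12\right) = -468$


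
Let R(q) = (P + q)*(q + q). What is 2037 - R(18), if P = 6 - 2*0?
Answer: 1173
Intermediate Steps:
P = 6 (P = 6 + 0 = 6)
R(q) = 2*q*(6 + q) (R(q) = (6 + q)*(q + q) = (6 + q)*(2*q) = 2*q*(6 + q))
2037 - R(18) = 2037 - 2*18*(6 + 18) = 2037 - 2*18*24 = 2037 - 1*864 = 2037 - 864 = 1173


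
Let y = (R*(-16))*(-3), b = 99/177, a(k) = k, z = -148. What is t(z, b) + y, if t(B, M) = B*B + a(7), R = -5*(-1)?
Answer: 22151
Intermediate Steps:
b = 33/59 (b = 99*(1/177) = 33/59 ≈ 0.55932)
R = 5
t(B, M) = 7 + B² (t(B, M) = B*B + 7 = B² + 7 = 7 + B²)
y = 240 (y = (5*(-16))*(-3) = -80*(-3) = 240)
t(z, b) + y = (7 + (-148)²) + 240 = (7 + 21904) + 240 = 21911 + 240 = 22151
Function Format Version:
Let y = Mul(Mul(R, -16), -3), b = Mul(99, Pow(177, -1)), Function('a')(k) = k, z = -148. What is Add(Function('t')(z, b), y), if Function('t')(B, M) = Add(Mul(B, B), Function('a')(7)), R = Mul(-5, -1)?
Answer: 22151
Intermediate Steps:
b = Rational(33, 59) (b = Mul(99, Rational(1, 177)) = Rational(33, 59) ≈ 0.55932)
R = 5
Function('t')(B, M) = Add(7, Pow(B, 2)) (Function('t')(B, M) = Add(Mul(B, B), 7) = Add(Pow(B, 2), 7) = Add(7, Pow(B, 2)))
y = 240 (y = Mul(Mul(5, -16), -3) = Mul(-80, -3) = 240)
Add(Function('t')(z, b), y) = Add(Add(7, Pow(-148, 2)), 240) = Add(Add(7, 21904), 240) = Add(21911, 240) = 22151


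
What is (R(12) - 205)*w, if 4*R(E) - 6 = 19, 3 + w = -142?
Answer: 115275/4 ≈ 28819.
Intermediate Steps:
w = -145 (w = -3 - 142 = -145)
R(E) = 25/4 (R(E) = 3/2 + (1/4)*19 = 3/2 + 19/4 = 25/4)
(R(12) - 205)*w = (25/4 - 205)*(-145) = -795/4*(-145) = 115275/4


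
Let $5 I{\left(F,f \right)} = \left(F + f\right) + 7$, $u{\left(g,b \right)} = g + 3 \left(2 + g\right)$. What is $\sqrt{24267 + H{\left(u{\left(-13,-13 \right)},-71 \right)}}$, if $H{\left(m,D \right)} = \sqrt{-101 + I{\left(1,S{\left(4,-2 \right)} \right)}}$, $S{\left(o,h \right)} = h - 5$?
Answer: $\frac{\sqrt{606675 + 30 i \sqrt{70}}}{5} \approx 155.78 + 0.032225 i$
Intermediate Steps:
$u{\left(g,b \right)} = 6 + 4 g$ ($u{\left(g,b \right)} = g + \left(6 + 3 g\right) = 6 + 4 g$)
$S{\left(o,h \right)} = -5 + h$ ($S{\left(o,h \right)} = h - 5 = -5 + h$)
$I{\left(F,f \right)} = \frac{7}{5} + \frac{F}{5} + \frac{f}{5}$ ($I{\left(F,f \right)} = \frac{\left(F + f\right) + 7}{5} = \frac{7 + F + f}{5} = \frac{7}{5} + \frac{F}{5} + \frac{f}{5}$)
$H{\left(m,D \right)} = \frac{6 i \sqrt{70}}{5}$ ($H{\left(m,D \right)} = \sqrt{-101 + \left(\frac{7}{5} + \frac{1}{5} \cdot 1 + \frac{-5 - 2}{5}\right)} = \sqrt{-101 + \left(\frac{7}{5} + \frac{1}{5} + \frac{1}{5} \left(-7\right)\right)} = \sqrt{-101 + \left(\frac{7}{5} + \frac{1}{5} - \frac{7}{5}\right)} = \sqrt{-101 + \frac{1}{5}} = \sqrt{- \frac{504}{5}} = \frac{6 i \sqrt{70}}{5}$)
$\sqrt{24267 + H{\left(u{\left(-13,-13 \right)},-71 \right)}} = \sqrt{24267 + \frac{6 i \sqrt{70}}{5}}$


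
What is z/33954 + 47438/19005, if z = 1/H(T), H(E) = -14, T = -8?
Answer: 51133603/20485580 ≈ 2.4961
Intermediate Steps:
z = -1/14 (z = 1/(-14) = -1/14 ≈ -0.071429)
z/33954 + 47438/19005 = -1/14/33954 + 47438/19005 = -1/14*1/33954 + 47438*(1/19005) = -1/475356 + 47438/19005 = 51133603/20485580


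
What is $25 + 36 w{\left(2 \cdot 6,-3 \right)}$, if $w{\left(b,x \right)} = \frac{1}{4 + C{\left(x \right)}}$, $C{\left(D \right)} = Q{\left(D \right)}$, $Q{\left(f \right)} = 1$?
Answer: $\frac{161}{5} \approx 32.2$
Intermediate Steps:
$C{\left(D \right)} = 1$
$w{\left(b,x \right)} = \frac{1}{5}$ ($w{\left(b,x \right)} = \frac{1}{4 + 1} = \frac{1}{5}$)
$25 + 36 w{\left(2 \cdot 6,-3 \right)} = 25 + 36 \cdot \frac{1}{5} = 25 + \frac{36}{5} = \frac{161}{5}$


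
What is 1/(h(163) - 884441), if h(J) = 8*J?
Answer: -1/883137 ≈ -1.1323e-6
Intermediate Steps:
1/(h(163) - 884441) = 1/(8*163 - 884441) = 1/(1304 - 884441) = 1/(-883137) = -1/883137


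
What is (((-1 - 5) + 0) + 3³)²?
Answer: 441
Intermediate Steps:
(((-1 - 5) + 0) + 3³)² = ((-6 + 0) + 27)² = (-6 + 27)² = 21² = 441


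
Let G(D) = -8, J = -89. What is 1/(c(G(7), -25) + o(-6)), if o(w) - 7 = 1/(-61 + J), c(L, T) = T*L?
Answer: 150/31049 ≈ 0.0048311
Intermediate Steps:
c(L, T) = L*T
o(w) = 1049/150 (o(w) = 7 + 1/(-61 - 89) = 7 + 1/(-150) = 7 - 1/150 = 1049/150)
1/(c(G(7), -25) + o(-6)) = 1/(-8*(-25) + 1049/150) = 1/(200 + 1049/150) = 1/(31049/150) = 150/31049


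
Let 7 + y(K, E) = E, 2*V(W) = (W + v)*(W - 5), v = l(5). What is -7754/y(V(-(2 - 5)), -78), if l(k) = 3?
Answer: 7754/85 ≈ 91.224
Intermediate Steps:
v = 3
V(W) = (-5 + W)*(3 + W)/2 (V(W) = ((W + 3)*(W - 5))/2 = ((3 + W)*(-5 + W))/2 = ((-5 + W)*(3 + W))/2 = (-5 + W)*(3 + W)/2)
y(K, E) = -7 + E
-7754/y(V(-(2 - 5)), -78) = -7754/(-7 - 78) = -7754/(-85) = -7754*(-1/85) = 7754/85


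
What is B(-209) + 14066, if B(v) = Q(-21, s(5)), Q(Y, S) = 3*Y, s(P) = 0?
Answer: 14003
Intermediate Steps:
B(v) = -63 (B(v) = 3*(-21) = -63)
B(-209) + 14066 = -63 + 14066 = 14003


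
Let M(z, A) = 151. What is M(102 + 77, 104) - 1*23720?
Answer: -23569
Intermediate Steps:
M(102 + 77, 104) - 1*23720 = 151 - 1*23720 = 151 - 23720 = -23569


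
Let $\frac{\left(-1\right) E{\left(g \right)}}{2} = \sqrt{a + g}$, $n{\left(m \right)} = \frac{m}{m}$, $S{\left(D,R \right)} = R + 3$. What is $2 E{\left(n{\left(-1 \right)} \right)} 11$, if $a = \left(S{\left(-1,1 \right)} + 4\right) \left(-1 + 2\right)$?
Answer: $-132$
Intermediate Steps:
$S{\left(D,R \right)} = 3 + R$
$a = 8$ ($a = \left(\left(3 + 1\right) + 4\right) \left(-1 + 2\right) = \left(4 + 4\right) 1 = 8 \cdot 1 = 8$)
$n{\left(m \right)} = 1$
$E{\left(g \right)} = - 2 \sqrt{8 + g}$
$2 E{\left(n{\left(-1 \right)} \right)} 11 = 2 \left(- 2 \sqrt{8 + 1}\right) 11 = 2 \left(- 2 \sqrt{9}\right) 11 = 2 \left(\left(-2\right) 3\right) 11 = 2 \left(-6\right) 11 = \left(-12\right) 11 = -132$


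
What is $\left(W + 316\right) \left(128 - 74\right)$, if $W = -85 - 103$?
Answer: $6912$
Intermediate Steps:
$W = -188$
$\left(W + 316\right) \left(128 - 74\right) = \left(-188 + 316\right) \left(128 - 74\right) = 128 \cdot 54 = 6912$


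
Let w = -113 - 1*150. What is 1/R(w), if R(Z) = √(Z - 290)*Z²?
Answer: -I*√553/38250457 ≈ -6.1479e-7*I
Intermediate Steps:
w = -263 (w = -113 - 150 = -263)
R(Z) = Z²*√(-290 + Z) (R(Z) = √(-290 + Z)*Z² = Z²*√(-290 + Z))
1/R(w) = 1/((-263)²*√(-290 - 263)) = 1/(69169*√(-553)) = 1/(69169*(I*√553)) = 1/(69169*I*√553) = -I*√553/38250457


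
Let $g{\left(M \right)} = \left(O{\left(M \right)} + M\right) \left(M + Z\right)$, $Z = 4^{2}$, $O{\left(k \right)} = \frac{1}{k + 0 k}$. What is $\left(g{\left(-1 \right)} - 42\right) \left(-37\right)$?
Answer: $2664$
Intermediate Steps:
$O{\left(k \right)} = \frac{1}{k}$ ($O{\left(k \right)} = \frac{1}{k + 0} = \frac{1}{k}$)
$Z = 16$
$g{\left(M \right)} = \left(16 + M\right) \left(M + \frac{1}{M}\right)$ ($g{\left(M \right)} = \left(\frac{1}{M} + M\right) \left(M + 16\right) = \left(M + \frac{1}{M}\right) \left(16 + M\right) = \left(16 + M\right) \left(M + \frac{1}{M}\right)$)
$\left(g{\left(-1 \right)} - 42\right) \left(-37\right) = \left(\left(1 + \left(-1\right)^{2} + 16 \left(-1\right) + \frac{16}{-1}\right) - 42\right) \left(-37\right) = \left(\left(1 + 1 - 16 + 16 \left(-1\right)\right) - 42\right) \left(-37\right) = \left(\left(1 + 1 - 16 - 16\right) - 42\right) \left(-37\right) = \left(-30 - 42\right) \left(-37\right) = \left(-72\right) \left(-37\right) = 2664$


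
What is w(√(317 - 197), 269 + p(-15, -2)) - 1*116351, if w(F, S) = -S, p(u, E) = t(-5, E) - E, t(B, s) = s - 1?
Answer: -116619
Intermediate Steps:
t(B, s) = -1 + s
p(u, E) = -1 (p(u, E) = (-1 + E) - E = -1)
w(√(317 - 197), 269 + p(-15, -2)) - 1*116351 = -(269 - 1) - 1*116351 = -1*268 - 116351 = -268 - 116351 = -116619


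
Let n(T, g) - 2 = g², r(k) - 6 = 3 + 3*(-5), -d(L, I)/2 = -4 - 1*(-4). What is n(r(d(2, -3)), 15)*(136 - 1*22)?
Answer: 25878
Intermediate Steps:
d(L, I) = 0 (d(L, I) = -2*(-4 - 1*(-4)) = -2*(-4 + 4) = -2*0 = 0)
r(k) = -6 (r(k) = 6 + (3 + 3*(-5)) = 6 + (3 - 15) = 6 - 12 = -6)
n(T, g) = 2 + g²
n(r(d(2, -3)), 15)*(136 - 1*22) = (2 + 15²)*(136 - 1*22) = (2 + 225)*(136 - 22) = 227*114 = 25878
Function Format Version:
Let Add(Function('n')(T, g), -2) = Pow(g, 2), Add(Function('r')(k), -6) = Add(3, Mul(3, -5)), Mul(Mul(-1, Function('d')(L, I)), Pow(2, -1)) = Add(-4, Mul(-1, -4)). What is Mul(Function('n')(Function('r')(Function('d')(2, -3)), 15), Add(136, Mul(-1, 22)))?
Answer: 25878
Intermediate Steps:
Function('d')(L, I) = 0 (Function('d')(L, I) = Mul(-2, Add(-4, Mul(-1, -4))) = Mul(-2, Add(-4, 4)) = Mul(-2, 0) = 0)
Function('r')(k) = -6 (Function('r')(k) = Add(6, Add(3, Mul(3, -5))) = Add(6, Add(3, -15)) = Add(6, -12) = -6)
Function('n')(T, g) = Add(2, Pow(g, 2))
Mul(Function('n')(Function('r')(Function('d')(2, -3)), 15), Add(136, Mul(-1, 22))) = Mul(Add(2, Pow(15, 2)), Add(136, Mul(-1, 22))) = Mul(Add(2, 225), Add(136, -22)) = Mul(227, 114) = 25878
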